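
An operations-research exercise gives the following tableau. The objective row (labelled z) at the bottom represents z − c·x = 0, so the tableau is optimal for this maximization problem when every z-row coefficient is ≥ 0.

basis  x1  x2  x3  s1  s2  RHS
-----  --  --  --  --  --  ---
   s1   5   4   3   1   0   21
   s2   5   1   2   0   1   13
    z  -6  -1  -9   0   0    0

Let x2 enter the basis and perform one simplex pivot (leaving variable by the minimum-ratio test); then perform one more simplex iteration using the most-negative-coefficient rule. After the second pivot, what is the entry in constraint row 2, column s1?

-1/5

Ratio test on column x2 — row 1: 21/4 = 21/4; row 2: 13/1 = 13. Minimum is 21/4 at row 1 (s1 leaves); pivot element 4.
Divide row 1 by 4; eliminate column x2 from the other rows.
Second iteration: most negative z-row entry is -33/4 in column x3, so x3 enters.
Ratio test on column x3 — row 1: (21/4)/(3/4) = 7; row 2: (31/4)/(5/4) = 31/5. Minimum is 31/5 at row 2 (s2 leaves); pivot element 5/4.
Divide row 2 by 5/4; eliminate column x3 from the other rows.
After both pivots, the entry at constraint row 2, column s1 is -1/5.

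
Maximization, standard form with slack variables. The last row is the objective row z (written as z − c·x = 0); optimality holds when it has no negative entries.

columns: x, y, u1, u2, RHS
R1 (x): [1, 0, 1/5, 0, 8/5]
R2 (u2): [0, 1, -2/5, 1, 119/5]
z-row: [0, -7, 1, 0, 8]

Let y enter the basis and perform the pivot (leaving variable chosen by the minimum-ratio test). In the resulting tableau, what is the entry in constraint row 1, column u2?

0

Ratio test on column y — row 1: entry 0 ≤ 0; row 2: (119/5)/1 = 119/5. Minimum is 119/5 at row 2 (u2 leaves); pivot element 1.
Divide row 2 by 1; eliminate column y from the other rows.
Row 1 update in column u2: 0 − 0·1 = 0.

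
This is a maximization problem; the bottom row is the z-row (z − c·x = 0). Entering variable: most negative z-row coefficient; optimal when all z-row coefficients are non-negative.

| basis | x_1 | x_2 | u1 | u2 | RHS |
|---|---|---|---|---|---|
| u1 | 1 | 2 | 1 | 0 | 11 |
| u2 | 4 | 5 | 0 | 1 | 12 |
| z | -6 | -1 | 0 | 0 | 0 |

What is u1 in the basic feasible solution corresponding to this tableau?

u1 is basic (row 1); its value is the RHS of that row, 11.

11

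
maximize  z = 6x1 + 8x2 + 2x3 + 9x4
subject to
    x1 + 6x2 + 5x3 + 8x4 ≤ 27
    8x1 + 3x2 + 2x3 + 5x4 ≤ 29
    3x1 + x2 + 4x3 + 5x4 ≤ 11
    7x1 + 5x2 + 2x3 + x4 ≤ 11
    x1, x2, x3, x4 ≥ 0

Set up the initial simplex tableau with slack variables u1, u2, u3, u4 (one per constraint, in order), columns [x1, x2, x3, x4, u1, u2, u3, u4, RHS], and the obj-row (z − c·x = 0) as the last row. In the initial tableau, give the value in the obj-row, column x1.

-6

The obj-row carries the negated objective coefficients: the x1 entry is -6.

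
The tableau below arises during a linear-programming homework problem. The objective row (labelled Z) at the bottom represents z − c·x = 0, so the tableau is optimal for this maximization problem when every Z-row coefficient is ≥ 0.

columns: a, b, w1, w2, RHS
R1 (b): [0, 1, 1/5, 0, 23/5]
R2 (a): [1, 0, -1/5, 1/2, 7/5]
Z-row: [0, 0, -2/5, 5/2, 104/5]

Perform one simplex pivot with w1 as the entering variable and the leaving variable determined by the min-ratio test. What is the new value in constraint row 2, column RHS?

6

Ratio test on column w1 — row 1: (23/5)/(1/5) = 23; row 2: entry -1/5 ≤ 0. Minimum is 23 at row 1 (b leaves); pivot element 1/5.
Divide row 1 by 1/5; eliminate column w1 from the other rows.
Row 2 update in column RHS: 7/5 − (-1/5)·23 = 6.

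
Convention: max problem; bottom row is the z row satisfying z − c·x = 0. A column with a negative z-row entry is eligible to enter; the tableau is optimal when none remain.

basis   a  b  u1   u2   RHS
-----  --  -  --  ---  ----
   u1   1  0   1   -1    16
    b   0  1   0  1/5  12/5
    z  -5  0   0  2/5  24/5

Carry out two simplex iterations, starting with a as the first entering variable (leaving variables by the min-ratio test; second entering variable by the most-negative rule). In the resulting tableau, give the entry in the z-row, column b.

Ratio test on column a — row 1: 16/1 = 16; row 2: entry 0 ≤ 0. Minimum is 16 at row 1 (u1 leaves); pivot element 1.
Divide row 1 by 1; eliminate column a from the other rows.
Second iteration: most negative z-row entry is -23/5 in column u2, so u2 enters.
Ratio test on column u2 — row 1: entry -1 ≤ 0; row 2: (12/5)/(1/5) = 12. Minimum is 12 at row 2 (b leaves); pivot element 1/5.
Divide row 2 by 1/5; eliminate column u2 from the other rows.
After both pivots, the entry at the z-row, column b is 23.

23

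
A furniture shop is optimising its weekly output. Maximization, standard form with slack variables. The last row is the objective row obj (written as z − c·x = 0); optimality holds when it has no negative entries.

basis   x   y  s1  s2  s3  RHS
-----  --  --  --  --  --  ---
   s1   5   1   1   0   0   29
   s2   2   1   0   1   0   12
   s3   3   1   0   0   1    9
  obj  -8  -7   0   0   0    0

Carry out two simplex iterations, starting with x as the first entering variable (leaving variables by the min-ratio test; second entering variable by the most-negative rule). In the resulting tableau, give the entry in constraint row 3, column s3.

Ratio test on column x — row 1: 29/5 = 29/5; row 2: 12/2 = 6; row 3: 9/3 = 3. Minimum is 3 at row 3 (s3 leaves); pivot element 3.
Divide row 3 by 3; eliminate column x from the other rows.
Second iteration: most negative obj-row entry is -13/3 in column y, so y enters.
Ratio test on column y — row 1: entry -2/3 ≤ 0; row 2: 6/(1/3) = 18; row 3: 3/(1/3) = 9. Minimum is 9 at row 3 (x leaves); pivot element 1/3.
Divide row 3 by 1/3; eliminate column y from the other rows.
After both pivots, the entry at constraint row 3, column s3 is 1.

1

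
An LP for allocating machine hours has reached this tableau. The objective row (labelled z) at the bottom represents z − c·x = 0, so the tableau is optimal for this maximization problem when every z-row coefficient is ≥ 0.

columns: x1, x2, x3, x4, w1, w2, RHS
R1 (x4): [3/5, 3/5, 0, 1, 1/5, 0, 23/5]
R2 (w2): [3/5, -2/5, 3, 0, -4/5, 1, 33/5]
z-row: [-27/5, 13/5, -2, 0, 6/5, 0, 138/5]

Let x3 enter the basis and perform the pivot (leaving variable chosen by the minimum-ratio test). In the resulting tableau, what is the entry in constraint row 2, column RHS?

Ratio test on column x3 — row 1: entry 0 ≤ 0; row 2: (33/5)/3 = 11/5. Minimum is 11/5 at row 2 (w2 leaves); pivot element 3.
Divide row 2 by 3; eliminate column x3 from the other rows.
In the new row 2, the RHS entry is the old entry divided by the pivot: (33/5)/3 = 11/5.

11/5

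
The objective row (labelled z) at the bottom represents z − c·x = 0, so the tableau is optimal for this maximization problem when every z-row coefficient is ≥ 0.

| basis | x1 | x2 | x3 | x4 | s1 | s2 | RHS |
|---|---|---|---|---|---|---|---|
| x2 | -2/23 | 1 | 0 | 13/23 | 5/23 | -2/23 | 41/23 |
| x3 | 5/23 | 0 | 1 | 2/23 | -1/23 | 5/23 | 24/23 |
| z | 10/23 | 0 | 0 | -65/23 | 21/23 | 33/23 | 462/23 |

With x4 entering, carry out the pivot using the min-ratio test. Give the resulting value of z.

Ratio test on column x4 — row 1: (41/23)/(13/23) = 41/13; row 2: (24/23)/(2/23) = 12. Minimum is 41/13 at row 1 (x2 leaves); pivot element 13/23.
Pivot on row 1; the z-row RHS becomes 462/23 − (-65/23)·(41/13) = 29.

29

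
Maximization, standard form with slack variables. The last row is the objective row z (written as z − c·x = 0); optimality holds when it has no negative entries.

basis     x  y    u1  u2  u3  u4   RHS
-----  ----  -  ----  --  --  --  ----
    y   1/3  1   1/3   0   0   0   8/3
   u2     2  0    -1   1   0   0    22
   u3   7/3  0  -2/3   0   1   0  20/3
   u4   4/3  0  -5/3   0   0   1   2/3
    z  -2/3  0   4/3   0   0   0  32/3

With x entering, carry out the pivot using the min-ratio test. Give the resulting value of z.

11

Ratio test on column x — row 1: (8/3)/(1/3) = 8; row 2: 22/2 = 11; row 3: (20/3)/(7/3) = 20/7; row 4: (2/3)/(4/3) = 1/2. Minimum is 1/2 at row 4 (u4 leaves); pivot element 4/3.
Pivot on row 4; the z-row RHS becomes 32/3 − (-2/3)·(1/2) = 11.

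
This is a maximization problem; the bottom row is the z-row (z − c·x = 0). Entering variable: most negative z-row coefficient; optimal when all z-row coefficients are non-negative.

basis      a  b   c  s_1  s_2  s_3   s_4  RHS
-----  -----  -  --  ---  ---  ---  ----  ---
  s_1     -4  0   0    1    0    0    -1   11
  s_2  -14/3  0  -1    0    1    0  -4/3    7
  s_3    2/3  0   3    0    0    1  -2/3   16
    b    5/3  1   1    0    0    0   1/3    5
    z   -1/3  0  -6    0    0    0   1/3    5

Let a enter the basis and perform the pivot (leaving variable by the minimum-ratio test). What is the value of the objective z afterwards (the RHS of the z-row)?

Ratio test on column a — row 1: entry -4 ≤ 0; row 2: entry -14/3 ≤ 0; row 3: 16/(2/3) = 24; row 4: 5/(5/3) = 3. Minimum is 3 at row 4 (b leaves); pivot element 5/3.
Pivot on row 4; the z-row RHS becomes 5 − (-1/3)·3 = 6.

6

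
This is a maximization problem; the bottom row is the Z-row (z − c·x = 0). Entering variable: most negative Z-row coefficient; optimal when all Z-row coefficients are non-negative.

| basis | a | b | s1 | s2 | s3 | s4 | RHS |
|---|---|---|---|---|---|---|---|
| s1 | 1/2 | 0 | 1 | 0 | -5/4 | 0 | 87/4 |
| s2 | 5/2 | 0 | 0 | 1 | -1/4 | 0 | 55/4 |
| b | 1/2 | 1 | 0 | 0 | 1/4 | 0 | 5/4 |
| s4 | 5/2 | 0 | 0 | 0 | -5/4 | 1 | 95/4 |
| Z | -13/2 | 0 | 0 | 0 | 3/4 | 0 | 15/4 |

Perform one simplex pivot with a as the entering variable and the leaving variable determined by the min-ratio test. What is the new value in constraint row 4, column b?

Ratio test on column a — row 1: (87/4)/(1/2) = 87/2; row 2: (55/4)/(5/2) = 11/2; row 3: (5/4)/(1/2) = 5/2; row 4: (95/4)/(5/2) = 19/2. Minimum is 5/2 at row 3 (b leaves); pivot element 1/2.
Divide row 3 by 1/2; eliminate column a from the other rows.
Row 4 update in column b: 0 − (5/2)·2 = -5.

-5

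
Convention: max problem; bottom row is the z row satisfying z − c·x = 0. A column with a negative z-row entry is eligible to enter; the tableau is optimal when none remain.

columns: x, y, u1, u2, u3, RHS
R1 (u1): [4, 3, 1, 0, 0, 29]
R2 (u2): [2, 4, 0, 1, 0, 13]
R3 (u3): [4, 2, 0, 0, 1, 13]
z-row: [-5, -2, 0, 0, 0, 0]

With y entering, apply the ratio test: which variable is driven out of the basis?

Column y entries and ratios — u1: 29/3 = 29/3; u2: 13/4 = 13/4; u3: 13/2 = 13/2.
Smallest ratio is 13/4 in the row of u2, so u2 leaves.

u2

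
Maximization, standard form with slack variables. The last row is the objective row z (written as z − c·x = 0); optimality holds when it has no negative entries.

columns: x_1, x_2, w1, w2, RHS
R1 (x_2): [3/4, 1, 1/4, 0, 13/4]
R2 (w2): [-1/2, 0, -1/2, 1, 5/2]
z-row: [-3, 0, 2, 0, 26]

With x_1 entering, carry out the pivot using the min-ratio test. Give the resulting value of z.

Ratio test on column x_1 — row 1: (13/4)/(3/4) = 13/3; row 2: entry -1/2 ≤ 0. Minimum is 13/3 at row 1 (x_2 leaves); pivot element 3/4.
Pivot on row 1; the z-row RHS becomes 26 − (-3)·(13/3) = 39.

39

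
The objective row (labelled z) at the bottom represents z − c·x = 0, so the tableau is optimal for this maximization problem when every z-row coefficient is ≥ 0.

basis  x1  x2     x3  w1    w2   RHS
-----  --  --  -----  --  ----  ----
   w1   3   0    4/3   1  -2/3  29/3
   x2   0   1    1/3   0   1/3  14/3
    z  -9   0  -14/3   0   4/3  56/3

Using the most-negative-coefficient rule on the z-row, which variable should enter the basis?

Negative z-row entries: x1: -9, x3: -14/3.
The most negative is -9 in column x1, so x1 enters.

x1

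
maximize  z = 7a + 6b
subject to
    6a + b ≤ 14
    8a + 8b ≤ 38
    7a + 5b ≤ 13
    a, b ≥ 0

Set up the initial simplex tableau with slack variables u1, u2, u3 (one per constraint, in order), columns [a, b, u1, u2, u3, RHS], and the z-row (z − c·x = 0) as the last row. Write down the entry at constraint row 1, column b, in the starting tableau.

1

Constraint 1 has coefficient 1 on b.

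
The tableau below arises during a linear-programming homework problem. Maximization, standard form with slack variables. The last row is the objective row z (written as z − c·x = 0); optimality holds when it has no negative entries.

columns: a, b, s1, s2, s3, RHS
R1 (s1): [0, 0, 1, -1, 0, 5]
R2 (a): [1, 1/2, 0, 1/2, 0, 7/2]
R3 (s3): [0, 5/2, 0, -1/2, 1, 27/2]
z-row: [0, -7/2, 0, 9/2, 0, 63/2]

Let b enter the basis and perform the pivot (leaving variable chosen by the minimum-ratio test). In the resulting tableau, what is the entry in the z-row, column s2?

19/5

Ratio test on column b — row 1: entry 0 ≤ 0; row 2: (7/2)/(1/2) = 7; row 3: (27/2)/(5/2) = 27/5. Minimum is 27/5 at row 3 (s3 leaves); pivot element 5/2.
Divide row 3 by 5/2; eliminate column b from the other rows.
z-row update in column s2: 9/2 − (-7/2)·(-1/5) = 19/5.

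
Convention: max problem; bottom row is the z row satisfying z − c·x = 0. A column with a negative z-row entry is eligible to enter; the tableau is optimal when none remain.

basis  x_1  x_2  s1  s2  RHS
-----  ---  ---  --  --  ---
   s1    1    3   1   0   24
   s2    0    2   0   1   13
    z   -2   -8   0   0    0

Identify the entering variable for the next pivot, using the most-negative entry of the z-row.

x_2

Negative z-row entries: x_1: -2, x_2: -8.
The most negative is -8 in column x_2, so x_2 enters.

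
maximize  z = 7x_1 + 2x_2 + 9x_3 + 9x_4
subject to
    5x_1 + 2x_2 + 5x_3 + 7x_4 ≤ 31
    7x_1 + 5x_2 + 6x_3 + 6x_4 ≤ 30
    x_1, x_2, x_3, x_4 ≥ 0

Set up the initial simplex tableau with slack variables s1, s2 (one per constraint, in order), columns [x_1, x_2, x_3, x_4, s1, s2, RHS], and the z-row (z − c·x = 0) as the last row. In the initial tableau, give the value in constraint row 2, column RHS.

The RHS of constraint 2 is b_2 = 30.

30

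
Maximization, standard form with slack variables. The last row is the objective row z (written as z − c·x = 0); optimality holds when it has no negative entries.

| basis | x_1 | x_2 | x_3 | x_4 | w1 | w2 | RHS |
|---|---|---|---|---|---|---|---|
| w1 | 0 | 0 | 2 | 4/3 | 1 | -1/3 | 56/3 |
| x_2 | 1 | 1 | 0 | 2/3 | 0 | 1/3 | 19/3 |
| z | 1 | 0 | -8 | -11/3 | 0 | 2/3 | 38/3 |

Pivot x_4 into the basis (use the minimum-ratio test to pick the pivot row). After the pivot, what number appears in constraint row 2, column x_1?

3/2

Ratio test on column x_4 — row 1: (56/3)/(4/3) = 14; row 2: (19/3)/(2/3) = 19/2. Minimum is 19/2 at row 2 (x_2 leaves); pivot element 2/3.
Divide row 2 by 2/3; eliminate column x_4 from the other rows.
In the new row 2, the x_1 entry is the old entry divided by the pivot: 1/(2/3) = 3/2.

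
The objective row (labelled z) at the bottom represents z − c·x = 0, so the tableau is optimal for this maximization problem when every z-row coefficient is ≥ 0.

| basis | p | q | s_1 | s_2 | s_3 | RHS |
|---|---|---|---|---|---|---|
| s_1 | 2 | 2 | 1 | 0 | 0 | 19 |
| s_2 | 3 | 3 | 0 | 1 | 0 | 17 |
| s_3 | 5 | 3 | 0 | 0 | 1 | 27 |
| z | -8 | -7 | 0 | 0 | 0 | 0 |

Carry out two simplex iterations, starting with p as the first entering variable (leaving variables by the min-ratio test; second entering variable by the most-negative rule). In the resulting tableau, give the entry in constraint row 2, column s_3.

-1/2

Ratio test on column p — row 1: 19/2 = 19/2; row 2: 17/3 = 17/3; row 3: 27/5 = 27/5. Minimum is 27/5 at row 3 (s_3 leaves); pivot element 5.
Divide row 3 by 5; eliminate column p from the other rows.
Second iteration: most negative z-row entry is -11/5 in column q, so q enters.
Ratio test on column q — row 1: (41/5)/(4/5) = 41/4; row 2: (4/5)/(6/5) = 2/3; row 3: (27/5)/(3/5) = 9. Minimum is 2/3 at row 2 (s_2 leaves); pivot element 6/5.
Divide row 2 by 6/5; eliminate column q from the other rows.
After both pivots, the entry at constraint row 2, column s_3 is -1/2.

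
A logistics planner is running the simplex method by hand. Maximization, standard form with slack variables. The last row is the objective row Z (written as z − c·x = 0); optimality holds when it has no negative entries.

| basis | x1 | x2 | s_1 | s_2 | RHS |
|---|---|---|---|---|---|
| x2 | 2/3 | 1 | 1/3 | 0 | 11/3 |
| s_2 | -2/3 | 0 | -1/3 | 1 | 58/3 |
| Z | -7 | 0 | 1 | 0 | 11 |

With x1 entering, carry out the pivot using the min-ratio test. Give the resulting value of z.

99/2

Ratio test on column x1 — row 1: (11/3)/(2/3) = 11/2; row 2: entry -2/3 ≤ 0. Minimum is 11/2 at row 1 (x2 leaves); pivot element 2/3.
Pivot on row 1; the Z-row RHS becomes 11 − (-7)·(11/2) = 99/2.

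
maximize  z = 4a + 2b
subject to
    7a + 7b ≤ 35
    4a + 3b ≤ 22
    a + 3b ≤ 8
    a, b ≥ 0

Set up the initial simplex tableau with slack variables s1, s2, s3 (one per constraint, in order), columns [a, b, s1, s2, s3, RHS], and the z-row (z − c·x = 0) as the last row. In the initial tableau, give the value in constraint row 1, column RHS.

35

The RHS of constraint 1 is b_1 = 35.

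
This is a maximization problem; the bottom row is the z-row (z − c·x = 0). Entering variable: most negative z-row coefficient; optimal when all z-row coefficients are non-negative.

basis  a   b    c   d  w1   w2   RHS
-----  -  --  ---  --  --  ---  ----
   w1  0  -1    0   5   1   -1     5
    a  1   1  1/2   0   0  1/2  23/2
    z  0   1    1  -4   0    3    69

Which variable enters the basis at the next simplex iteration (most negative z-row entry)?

d

Negative z-row entries: d: -4.
The most negative is -4 in column d, so d enters.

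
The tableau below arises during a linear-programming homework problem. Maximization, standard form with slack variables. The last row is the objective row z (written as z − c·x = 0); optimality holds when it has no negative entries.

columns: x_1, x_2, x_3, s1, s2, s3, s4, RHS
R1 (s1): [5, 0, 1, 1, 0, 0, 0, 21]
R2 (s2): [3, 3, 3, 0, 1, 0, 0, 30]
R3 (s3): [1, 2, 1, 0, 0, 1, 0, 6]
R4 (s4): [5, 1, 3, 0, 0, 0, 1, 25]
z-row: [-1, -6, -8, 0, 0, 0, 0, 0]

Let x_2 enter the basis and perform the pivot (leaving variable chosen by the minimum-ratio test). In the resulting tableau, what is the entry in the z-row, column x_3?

-5

Ratio test on column x_2 — row 1: entry 0 ≤ 0; row 2: 30/3 = 10; row 3: 6/2 = 3; row 4: 25/1 = 25. Minimum is 3 at row 3 (s3 leaves); pivot element 2.
Divide row 3 by 2; eliminate column x_2 from the other rows.
z-row update in column x_3: -8 − (-6)·(1/2) = -5.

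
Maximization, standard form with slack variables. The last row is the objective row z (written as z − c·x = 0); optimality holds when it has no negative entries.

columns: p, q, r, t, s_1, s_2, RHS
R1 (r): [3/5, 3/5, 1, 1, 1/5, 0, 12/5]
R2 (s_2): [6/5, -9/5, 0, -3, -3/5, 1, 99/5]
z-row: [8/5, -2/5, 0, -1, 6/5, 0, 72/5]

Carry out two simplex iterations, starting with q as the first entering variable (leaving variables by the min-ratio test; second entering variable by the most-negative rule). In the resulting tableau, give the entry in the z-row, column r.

1

Ratio test on column q — row 1: (12/5)/(3/5) = 4; row 2: entry -9/5 ≤ 0. Minimum is 4 at row 1 (r leaves); pivot element 3/5.
Divide row 1 by 3/5; eliminate column q from the other rows.
Second iteration: most negative z-row entry is -1/3 in column t, so t enters.
Ratio test on column t — row 1: 4/(5/3) = 12/5; row 2: entry 0 ≤ 0. Minimum is 12/5 at row 1 (q leaves); pivot element 5/3.
Divide row 1 by 5/3; eliminate column t from the other rows.
After both pivots, the entry at the z-row, column r is 1.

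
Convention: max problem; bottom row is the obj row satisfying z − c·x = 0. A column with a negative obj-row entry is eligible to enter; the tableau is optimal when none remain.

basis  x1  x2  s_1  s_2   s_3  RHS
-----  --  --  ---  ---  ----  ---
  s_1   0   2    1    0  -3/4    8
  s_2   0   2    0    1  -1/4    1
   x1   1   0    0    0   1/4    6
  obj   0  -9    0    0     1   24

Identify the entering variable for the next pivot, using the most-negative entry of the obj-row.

x2

Negative obj-row entries: x2: -9.
The most negative is -9 in column x2, so x2 enters.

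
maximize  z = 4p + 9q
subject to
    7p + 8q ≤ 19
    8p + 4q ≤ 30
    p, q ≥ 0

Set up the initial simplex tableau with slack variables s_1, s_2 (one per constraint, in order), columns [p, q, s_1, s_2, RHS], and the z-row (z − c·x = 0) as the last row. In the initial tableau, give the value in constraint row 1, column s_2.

0

Slack s_2 belongs to constraint 2; its column is the unit vector e_2, so the entry in row 1 is 0.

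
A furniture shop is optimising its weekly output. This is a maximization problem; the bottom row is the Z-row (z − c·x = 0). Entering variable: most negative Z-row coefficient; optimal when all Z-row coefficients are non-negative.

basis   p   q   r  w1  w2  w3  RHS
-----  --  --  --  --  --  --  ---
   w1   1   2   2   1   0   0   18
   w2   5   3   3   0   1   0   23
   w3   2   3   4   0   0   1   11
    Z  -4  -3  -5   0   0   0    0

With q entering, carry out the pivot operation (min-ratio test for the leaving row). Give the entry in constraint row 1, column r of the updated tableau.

-2/3

Ratio test on column q — row 1: 18/2 = 9; row 2: 23/3 = 23/3; row 3: 11/3 = 11/3. Minimum is 11/3 at row 3 (w3 leaves); pivot element 3.
Divide row 3 by 3; eliminate column q from the other rows.
Row 1 update in column r: 2 − 2·(4/3) = -2/3.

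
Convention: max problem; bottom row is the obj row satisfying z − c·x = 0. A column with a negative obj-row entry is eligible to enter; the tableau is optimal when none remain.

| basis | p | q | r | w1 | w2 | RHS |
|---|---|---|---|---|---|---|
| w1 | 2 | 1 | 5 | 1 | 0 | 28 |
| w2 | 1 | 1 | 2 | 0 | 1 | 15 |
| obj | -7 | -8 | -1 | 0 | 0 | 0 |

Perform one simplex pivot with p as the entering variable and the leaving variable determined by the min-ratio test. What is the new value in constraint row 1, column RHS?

Ratio test on column p — row 1: 28/2 = 14; row 2: 15/1 = 15. Minimum is 14 at row 1 (w1 leaves); pivot element 2.
Divide row 1 by 2; eliminate column p from the other rows.
In the new row 1, the RHS entry is the old entry divided by the pivot: 28/2 = 14.

14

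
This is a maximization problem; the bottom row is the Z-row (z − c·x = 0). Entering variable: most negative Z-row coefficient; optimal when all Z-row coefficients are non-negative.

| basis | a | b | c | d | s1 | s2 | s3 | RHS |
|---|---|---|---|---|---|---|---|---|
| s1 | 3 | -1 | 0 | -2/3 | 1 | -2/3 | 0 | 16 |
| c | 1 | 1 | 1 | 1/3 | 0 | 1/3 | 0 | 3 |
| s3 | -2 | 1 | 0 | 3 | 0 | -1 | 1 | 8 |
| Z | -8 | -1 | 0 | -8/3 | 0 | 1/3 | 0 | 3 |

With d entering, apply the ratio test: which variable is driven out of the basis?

s3

Column d entries and ratios — s1: -2/3 ≤ 0, skip; c: 3/(1/3) = 9; s3: 8/3 = 8/3.
Smallest ratio is 8/3 in the row of s3, so s3 leaves.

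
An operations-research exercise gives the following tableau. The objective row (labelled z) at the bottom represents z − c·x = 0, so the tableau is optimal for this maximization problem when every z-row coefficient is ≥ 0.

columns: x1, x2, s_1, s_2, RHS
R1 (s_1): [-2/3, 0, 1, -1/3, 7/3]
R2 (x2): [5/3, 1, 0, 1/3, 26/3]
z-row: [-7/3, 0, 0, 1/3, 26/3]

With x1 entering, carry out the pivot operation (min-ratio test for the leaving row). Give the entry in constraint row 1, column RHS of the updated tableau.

29/5

Ratio test on column x1 — row 1: entry -2/3 ≤ 0; row 2: (26/3)/(5/3) = 26/5. Minimum is 26/5 at row 2 (x2 leaves); pivot element 5/3.
Divide row 2 by 5/3; eliminate column x1 from the other rows.
Row 1 update in column RHS: 7/3 − (-2/3)·(26/5) = 29/5.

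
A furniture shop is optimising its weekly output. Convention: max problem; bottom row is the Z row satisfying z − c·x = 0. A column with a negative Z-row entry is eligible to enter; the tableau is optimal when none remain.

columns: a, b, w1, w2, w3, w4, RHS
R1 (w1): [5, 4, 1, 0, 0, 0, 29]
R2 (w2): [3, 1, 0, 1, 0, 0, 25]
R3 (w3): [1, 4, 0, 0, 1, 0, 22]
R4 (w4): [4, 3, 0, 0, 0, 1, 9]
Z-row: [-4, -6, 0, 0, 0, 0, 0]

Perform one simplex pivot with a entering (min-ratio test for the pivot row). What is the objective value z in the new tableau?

Ratio test on column a — row 1: 29/5 = 29/5; row 2: 25/3 = 25/3; row 3: 22/1 = 22; row 4: 9/4 = 9/4. Minimum is 9/4 at row 4 (w4 leaves); pivot element 4.
Pivot on row 4; the Z-row RHS becomes 0 − (-4)·(9/4) = 9.

9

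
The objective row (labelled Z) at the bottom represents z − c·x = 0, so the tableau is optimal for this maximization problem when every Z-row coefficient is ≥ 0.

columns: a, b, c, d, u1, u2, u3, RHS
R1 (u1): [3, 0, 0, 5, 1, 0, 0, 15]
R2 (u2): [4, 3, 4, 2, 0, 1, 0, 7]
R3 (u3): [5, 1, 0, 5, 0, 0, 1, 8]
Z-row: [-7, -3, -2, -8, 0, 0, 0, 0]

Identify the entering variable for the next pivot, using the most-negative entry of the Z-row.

Negative Z-row entries: a: -7, b: -3, c: -2, d: -8.
The most negative is -8 in column d, so d enters.

d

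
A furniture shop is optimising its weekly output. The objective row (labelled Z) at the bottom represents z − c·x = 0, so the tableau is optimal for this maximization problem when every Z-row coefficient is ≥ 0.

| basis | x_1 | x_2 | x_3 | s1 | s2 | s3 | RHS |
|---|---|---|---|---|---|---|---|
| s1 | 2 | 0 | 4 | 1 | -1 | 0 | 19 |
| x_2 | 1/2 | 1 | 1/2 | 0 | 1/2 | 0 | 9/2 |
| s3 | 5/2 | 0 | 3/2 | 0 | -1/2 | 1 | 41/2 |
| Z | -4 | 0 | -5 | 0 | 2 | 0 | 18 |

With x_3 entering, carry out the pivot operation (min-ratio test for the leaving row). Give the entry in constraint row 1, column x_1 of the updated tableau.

Ratio test on column x_3 — row 1: 19/4 = 19/4; row 2: (9/2)/(1/2) = 9; row 3: (41/2)/(3/2) = 41/3. Minimum is 19/4 at row 1 (s1 leaves); pivot element 4.
Divide row 1 by 4; eliminate column x_3 from the other rows.
In the new row 1, the x_1 entry is the old entry divided by the pivot: 2/4 = 1/2.

1/2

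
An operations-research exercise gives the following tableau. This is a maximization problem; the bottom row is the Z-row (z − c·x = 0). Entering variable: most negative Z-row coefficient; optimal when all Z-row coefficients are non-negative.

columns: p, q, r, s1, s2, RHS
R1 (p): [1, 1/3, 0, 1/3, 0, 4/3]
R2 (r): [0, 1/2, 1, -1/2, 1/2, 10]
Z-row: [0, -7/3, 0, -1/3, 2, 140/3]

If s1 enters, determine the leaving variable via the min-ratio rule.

Column s1 entries and ratios — p: (4/3)/(1/3) = 4; r: -1/2 ≤ 0, skip.
Smallest ratio is 4 in the row of p, so p leaves.

p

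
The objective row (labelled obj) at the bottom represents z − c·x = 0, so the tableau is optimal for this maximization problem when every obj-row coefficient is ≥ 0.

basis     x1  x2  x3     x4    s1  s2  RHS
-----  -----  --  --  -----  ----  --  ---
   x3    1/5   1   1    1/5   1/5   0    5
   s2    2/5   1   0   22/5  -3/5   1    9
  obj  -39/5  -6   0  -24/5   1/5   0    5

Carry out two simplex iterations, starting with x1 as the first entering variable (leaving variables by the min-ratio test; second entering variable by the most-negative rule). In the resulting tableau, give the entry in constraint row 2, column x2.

4

Ratio test on column x1 — row 1: 5/(1/5) = 25; row 2: 9/(2/5) = 45/2. Minimum is 45/2 at row 2 (s2 leaves); pivot element 2/5.
Divide row 2 by 2/5; eliminate column x1 from the other rows.
Second iteration: most negative obj-row entry is -23/2 in column s1, so s1 enters.
Ratio test on column s1 — row 1: (1/2)/(1/2) = 1; row 2: entry -3/2 ≤ 0. Minimum is 1 at row 1 (x3 leaves); pivot element 1/2.
Divide row 1 by 1/2; eliminate column s1 from the other rows.
After both pivots, the entry at constraint row 2, column x2 is 4.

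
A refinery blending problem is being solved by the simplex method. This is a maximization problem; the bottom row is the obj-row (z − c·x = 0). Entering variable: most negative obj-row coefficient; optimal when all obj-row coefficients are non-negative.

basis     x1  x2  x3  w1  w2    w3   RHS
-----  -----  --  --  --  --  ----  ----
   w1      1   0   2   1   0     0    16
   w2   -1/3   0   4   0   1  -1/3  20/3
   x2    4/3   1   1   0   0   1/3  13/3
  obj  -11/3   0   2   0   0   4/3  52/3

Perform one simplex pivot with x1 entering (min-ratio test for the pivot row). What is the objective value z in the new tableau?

117/4

Ratio test on column x1 — row 1: 16/1 = 16; row 2: entry -1/3 ≤ 0; row 3: (13/3)/(4/3) = 13/4. Minimum is 13/4 at row 3 (x2 leaves); pivot element 4/3.
Pivot on row 3; the obj-row RHS becomes 52/3 − (-11/3)·(13/4) = 117/4.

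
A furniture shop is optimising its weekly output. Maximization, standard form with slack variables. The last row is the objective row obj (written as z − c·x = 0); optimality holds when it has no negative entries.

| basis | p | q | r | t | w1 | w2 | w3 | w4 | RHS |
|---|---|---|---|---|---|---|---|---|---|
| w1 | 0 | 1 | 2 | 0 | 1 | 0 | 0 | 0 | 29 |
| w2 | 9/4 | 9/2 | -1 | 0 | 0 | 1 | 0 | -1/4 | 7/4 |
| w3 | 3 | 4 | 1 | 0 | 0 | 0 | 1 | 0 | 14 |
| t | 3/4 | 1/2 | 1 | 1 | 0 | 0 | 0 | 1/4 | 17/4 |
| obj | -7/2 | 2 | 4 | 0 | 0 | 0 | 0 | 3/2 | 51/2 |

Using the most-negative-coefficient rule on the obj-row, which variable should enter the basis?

Negative obj-row entries: p: -7/2.
The most negative is -7/2 in column p, so p enters.

p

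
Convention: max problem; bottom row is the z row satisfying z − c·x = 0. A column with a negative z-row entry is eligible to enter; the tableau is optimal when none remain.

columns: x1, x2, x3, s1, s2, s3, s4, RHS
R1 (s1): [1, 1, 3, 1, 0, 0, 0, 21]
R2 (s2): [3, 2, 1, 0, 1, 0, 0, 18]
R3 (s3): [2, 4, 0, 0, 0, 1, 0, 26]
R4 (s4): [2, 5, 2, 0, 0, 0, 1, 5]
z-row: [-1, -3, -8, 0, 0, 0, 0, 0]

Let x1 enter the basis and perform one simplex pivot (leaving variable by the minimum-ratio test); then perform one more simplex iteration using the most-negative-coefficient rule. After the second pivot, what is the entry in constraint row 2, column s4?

-1/2

Ratio test on column x1 — row 1: 21/1 = 21; row 2: 18/3 = 6; row 3: 26/2 = 13; row 4: 5/2 = 5/2. Minimum is 5/2 at row 4 (s4 leaves); pivot element 2.
Divide row 4 by 2; eliminate column x1 from the other rows.
Second iteration: most negative z-row entry is -7 in column x3, so x3 enters.
Ratio test on column x3 — row 1: (37/2)/2 = 37/4; row 2: entry -2 ≤ 0; row 3: entry -2 ≤ 0; row 4: (5/2)/1 = 5/2. Minimum is 5/2 at row 4 (x1 leaves); pivot element 1.
Divide row 4 by 1; eliminate column x3 from the other rows.
After both pivots, the entry at constraint row 2, column s4 is -1/2.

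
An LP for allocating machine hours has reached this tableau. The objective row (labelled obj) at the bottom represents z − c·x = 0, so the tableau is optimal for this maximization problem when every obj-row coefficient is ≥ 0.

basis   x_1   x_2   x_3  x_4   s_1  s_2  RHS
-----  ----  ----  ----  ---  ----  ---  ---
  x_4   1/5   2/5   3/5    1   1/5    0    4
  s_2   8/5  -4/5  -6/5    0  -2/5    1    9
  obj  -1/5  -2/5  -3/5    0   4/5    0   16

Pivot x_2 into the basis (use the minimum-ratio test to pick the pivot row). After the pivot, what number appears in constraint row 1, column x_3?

3/2

Ratio test on column x_2 — row 1: 4/(2/5) = 10; row 2: entry -4/5 ≤ 0. Minimum is 10 at row 1 (x_4 leaves); pivot element 2/5.
Divide row 1 by 2/5; eliminate column x_2 from the other rows.
In the new row 1, the x_3 entry is the old entry divided by the pivot: (3/5)/(2/5) = 3/2.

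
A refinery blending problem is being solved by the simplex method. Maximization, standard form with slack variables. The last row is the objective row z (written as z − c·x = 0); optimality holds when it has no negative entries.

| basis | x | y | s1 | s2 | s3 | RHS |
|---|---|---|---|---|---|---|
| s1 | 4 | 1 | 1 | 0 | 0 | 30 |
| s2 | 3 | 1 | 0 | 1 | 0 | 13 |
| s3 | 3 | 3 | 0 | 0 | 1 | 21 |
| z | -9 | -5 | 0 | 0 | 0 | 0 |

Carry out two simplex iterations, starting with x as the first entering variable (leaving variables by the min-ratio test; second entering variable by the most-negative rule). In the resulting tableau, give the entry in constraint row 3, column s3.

1/2

Ratio test on column x — row 1: 30/4 = 15/2; row 2: 13/3 = 13/3; row 3: 21/3 = 7. Minimum is 13/3 at row 2 (s2 leaves); pivot element 3.
Divide row 2 by 3; eliminate column x from the other rows.
Second iteration: most negative z-row entry is -2 in column y, so y enters.
Ratio test on column y — row 1: entry -1/3 ≤ 0; row 2: (13/3)/(1/3) = 13; row 3: 8/2 = 4. Minimum is 4 at row 3 (s3 leaves); pivot element 2.
Divide row 3 by 2; eliminate column y from the other rows.
After both pivots, the entry at constraint row 3, column s3 is 1/2.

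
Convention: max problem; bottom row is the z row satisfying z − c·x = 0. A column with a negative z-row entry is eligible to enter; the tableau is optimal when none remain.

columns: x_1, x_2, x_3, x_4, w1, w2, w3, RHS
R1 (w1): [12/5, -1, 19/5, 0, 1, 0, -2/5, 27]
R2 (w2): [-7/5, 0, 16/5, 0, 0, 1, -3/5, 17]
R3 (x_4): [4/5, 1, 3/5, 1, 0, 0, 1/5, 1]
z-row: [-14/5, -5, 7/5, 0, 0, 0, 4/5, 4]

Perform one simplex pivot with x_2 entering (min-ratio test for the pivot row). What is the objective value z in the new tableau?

9

Ratio test on column x_2 — row 1: entry -1 ≤ 0; row 2: entry 0 ≤ 0; row 3: 1/1 = 1. Minimum is 1 at row 3 (x_4 leaves); pivot element 1.
Pivot on row 3; the z-row RHS becomes 4 − (-5)·1 = 9.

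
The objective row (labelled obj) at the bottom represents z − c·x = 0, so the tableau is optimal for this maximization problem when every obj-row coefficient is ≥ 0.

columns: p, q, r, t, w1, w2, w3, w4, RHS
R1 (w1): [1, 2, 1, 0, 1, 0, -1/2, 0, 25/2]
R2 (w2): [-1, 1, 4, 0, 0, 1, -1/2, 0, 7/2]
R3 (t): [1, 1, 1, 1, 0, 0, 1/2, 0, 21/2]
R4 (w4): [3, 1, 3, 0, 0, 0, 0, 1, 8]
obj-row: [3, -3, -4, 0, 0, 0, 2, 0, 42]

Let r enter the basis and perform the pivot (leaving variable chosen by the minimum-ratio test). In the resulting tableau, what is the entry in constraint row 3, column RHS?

Ratio test on column r — row 1: (25/2)/1 = 25/2; row 2: (7/2)/4 = 7/8; row 3: (21/2)/1 = 21/2; row 4: 8/3 = 8/3. Minimum is 7/8 at row 2 (w2 leaves); pivot element 4.
Divide row 2 by 4; eliminate column r from the other rows.
Row 3 update in column RHS: 21/2 − 1·(7/8) = 77/8.

77/8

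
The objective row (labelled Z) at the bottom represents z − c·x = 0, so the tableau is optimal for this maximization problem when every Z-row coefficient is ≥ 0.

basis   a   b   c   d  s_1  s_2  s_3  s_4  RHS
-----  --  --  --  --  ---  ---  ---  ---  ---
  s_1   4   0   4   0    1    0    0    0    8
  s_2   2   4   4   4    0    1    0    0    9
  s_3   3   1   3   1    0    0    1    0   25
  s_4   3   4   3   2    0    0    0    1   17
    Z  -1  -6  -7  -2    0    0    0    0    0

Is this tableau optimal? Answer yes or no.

The Z-row has a negative entry -7 in column c, so it is not optimal.

no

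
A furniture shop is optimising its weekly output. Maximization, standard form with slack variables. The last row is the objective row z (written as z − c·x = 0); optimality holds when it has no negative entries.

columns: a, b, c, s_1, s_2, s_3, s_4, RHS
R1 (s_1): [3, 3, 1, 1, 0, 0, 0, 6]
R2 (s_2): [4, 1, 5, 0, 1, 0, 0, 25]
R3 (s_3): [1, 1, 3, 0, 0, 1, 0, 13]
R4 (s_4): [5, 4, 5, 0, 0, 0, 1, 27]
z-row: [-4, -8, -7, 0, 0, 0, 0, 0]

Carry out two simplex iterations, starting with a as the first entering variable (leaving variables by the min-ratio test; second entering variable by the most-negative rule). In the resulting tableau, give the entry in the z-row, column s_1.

5/8

Ratio test on column a — row 1: 6/3 = 2; row 2: 25/4 = 25/4; row 3: 13/1 = 13; row 4: 27/5 = 27/5. Minimum is 2 at row 1 (s_1 leaves); pivot element 3.
Divide row 1 by 3; eliminate column a from the other rows.
Second iteration: most negative z-row entry is -17/3 in column c, so c enters.
Ratio test on column c — row 1: 2/(1/3) = 6; row 2: 17/(11/3) = 51/11; row 3: 11/(8/3) = 33/8; row 4: 17/(10/3) = 51/10. Minimum is 33/8 at row 3 (s_3 leaves); pivot element 8/3.
Divide row 3 by 8/3; eliminate column c from the other rows.
After both pivots, the entry at the z-row, column s_1 is 5/8.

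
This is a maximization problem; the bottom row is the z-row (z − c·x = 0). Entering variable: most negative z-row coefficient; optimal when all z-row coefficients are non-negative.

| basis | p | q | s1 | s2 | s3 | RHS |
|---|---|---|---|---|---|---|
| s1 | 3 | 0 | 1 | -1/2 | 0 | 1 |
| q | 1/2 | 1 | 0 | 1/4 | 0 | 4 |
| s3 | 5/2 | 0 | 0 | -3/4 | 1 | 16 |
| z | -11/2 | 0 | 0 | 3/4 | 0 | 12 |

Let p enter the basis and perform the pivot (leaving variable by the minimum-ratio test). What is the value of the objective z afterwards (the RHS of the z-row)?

Ratio test on column p — row 1: 1/3 = 1/3; row 2: 4/(1/2) = 8; row 3: 16/(5/2) = 32/5. Minimum is 1/3 at row 1 (s1 leaves); pivot element 3.
Pivot on row 1; the z-row RHS becomes 12 − (-11/2)·(1/3) = 83/6.

83/6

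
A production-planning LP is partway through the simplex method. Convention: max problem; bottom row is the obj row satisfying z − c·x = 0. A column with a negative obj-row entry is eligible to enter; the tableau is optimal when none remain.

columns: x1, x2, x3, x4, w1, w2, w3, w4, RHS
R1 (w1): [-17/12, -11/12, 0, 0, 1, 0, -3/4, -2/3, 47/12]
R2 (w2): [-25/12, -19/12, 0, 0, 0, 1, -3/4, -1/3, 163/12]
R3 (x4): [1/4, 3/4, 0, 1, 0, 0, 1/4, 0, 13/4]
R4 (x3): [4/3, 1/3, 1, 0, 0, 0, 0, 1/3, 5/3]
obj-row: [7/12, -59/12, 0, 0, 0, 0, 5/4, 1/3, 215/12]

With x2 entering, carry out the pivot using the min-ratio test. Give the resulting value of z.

353/9

Ratio test on column x2 — row 1: entry -11/12 ≤ 0; row 2: entry -19/12 ≤ 0; row 3: (13/4)/(3/4) = 13/3; row 4: (5/3)/(1/3) = 5. Minimum is 13/3 at row 3 (x4 leaves); pivot element 3/4.
Pivot on row 3; the obj-row RHS becomes 215/12 − (-59/12)·(13/3) = 353/9.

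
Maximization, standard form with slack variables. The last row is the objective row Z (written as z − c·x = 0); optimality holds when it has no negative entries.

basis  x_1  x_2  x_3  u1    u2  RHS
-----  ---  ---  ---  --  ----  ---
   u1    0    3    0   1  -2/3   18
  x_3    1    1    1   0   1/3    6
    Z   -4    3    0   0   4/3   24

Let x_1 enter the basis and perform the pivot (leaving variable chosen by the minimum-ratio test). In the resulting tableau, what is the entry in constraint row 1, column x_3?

0

Ratio test on column x_1 — row 1: entry 0 ≤ 0; row 2: 6/1 = 6. Minimum is 6 at row 2 (x_3 leaves); pivot element 1.
Divide row 2 by 1; eliminate column x_1 from the other rows.
Row 1 update in column x_3: 0 − 0·1 = 0.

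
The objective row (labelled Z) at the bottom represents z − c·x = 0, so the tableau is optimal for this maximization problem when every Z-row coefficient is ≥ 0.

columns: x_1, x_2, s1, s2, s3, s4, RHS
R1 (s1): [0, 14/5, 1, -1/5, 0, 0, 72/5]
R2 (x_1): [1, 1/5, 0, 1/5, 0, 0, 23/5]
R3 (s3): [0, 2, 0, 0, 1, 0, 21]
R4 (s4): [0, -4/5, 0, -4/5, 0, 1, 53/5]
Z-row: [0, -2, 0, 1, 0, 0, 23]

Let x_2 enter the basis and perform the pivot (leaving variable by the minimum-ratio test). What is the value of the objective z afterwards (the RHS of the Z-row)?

Ratio test on column x_2 — row 1: (72/5)/(14/5) = 36/7; row 2: (23/5)/(1/5) = 23; row 3: 21/2 = 21/2; row 4: entry -4/5 ≤ 0. Minimum is 36/7 at row 1 (s1 leaves); pivot element 14/5.
Pivot on row 1; the Z-row RHS becomes 23 − (-2)·(36/7) = 233/7.

233/7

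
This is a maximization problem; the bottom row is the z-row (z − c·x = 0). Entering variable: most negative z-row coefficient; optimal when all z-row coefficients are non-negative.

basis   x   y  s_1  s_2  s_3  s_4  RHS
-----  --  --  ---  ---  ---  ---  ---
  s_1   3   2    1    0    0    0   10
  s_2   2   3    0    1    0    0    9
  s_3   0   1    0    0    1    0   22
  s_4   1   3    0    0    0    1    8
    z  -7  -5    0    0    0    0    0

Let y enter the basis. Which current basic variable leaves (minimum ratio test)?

Column y entries and ratios — s_1: 10/2 = 5; s_2: 9/3 = 3; s_3: 22/1 = 22; s_4: 8/3 = 8/3.
Smallest ratio is 8/3 in the row of s_4, so s_4 leaves.

s_4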